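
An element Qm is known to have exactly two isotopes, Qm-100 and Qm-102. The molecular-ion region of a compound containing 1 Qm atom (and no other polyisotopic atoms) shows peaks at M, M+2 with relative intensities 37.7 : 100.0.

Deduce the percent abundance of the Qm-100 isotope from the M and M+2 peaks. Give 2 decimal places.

Write p for the Qm-100 fraction. I(M+2)/I(M) = [C(1,1)·p^0·(1−p)] / p^1 = 1·(1−p)/p = 100.0/37.7 = 2.6525
(1−p)/p = 2.6525/1 = 2.6525  ⇒  p = 1/(1 + 2.6525) = 0.2738
Qm-100: 27.38%, Qm-102: 72.62%.

27.38%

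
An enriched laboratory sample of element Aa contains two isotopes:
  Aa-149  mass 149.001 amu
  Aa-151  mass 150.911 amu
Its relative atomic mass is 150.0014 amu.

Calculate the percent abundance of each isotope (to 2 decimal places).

Aa-149: 47.62%, Aa-151: 52.38%

Let x be the fractional abundance of Aa-149; then Aa-151 has abundance 1 − x.
149.001·x + 150.911·(1 − x) = 150.0014
(149.001 − 150.911)·x = 150.0014 − 150.911
x = -0.9096 / -1.910 = 0.47623 → 47.62% Aa-149, 52.38% Aa-151.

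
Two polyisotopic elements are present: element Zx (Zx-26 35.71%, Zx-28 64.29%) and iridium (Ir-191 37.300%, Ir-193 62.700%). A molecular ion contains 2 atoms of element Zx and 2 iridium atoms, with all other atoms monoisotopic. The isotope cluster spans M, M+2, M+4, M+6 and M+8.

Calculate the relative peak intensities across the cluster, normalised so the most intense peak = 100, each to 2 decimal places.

Element Zx pattern (n=2): 0.12752041 : 0.45915918 : 0.41332041
Iridium pattern (n=2): 0.139129 : 0.467742 : 0.393129
Convolve the two distributions (both contribute in 2-u steps):
  M: 0.12752041×0.139129 = 0.017742
  M+2: 0.12752041×0.467742 + 0.45915918×0.139129 = 0.123529
  M+4: 0.12752041×0.393129 + 0.45915918×0.467742 + 0.41332041×0.139129 = 0.322405
  M+6: 0.45915918×0.393129 + 0.41332041×0.467742 = 0.373836
  M+8: 0.41332041×0.393129 = 0.162488
Scale to base peak (0.373836) = 100: 4.75 : 33.04 : 86.24 : 100.00 : 43.47

4.75 : 33.04 : 86.24 : 100.00 : 43.47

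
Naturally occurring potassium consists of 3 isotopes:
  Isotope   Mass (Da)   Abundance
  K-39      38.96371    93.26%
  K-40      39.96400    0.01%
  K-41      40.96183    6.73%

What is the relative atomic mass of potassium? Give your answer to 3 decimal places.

39.098 Da

Ar = Σ fᵢ·mᵢ = 0.9326 × 38.96371 + 0.0001 × 39.96400 + 0.0673 × 40.96183
= 36.337556 + 0.003996 + 2.756731 = 39.098283 Da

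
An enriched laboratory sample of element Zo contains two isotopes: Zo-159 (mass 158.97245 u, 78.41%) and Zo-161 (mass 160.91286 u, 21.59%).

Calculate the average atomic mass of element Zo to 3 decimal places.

Weight each isotope mass by its fractional abundance: 0.7841 × 158.97245 + 0.2159 × 160.91286
= 124.650298 + 34.741086 = 159.391384 u

159.391 u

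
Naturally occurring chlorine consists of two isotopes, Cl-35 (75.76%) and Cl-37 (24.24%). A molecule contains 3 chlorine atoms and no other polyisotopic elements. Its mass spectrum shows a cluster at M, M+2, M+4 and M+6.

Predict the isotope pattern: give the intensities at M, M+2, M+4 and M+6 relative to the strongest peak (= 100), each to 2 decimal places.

100.00 : 95.99 : 30.71 : 3.28

The 3 Cl atoms are independent, so intensities follow the terms of (0.7576 + 0.2424)^3.
P(M) = 0.7576^3 = 0.434830
P(M+2) = 3 × 0.7576^2 × 0.2424^1 = 0.417382
P(M+4) = 3 × 0.7576^1 × 0.2424^2 = 0.133545
P(M+6) = 0.2424^3 = 0.014243
The M peak is largest (0.434830); scaling to 100 gives 100.00 : 95.99 : 30.71 : 3.28.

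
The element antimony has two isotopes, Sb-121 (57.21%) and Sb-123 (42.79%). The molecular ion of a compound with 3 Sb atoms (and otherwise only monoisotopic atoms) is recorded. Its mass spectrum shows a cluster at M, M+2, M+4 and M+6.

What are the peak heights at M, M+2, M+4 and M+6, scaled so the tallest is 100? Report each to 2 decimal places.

The 3 Sb atoms are independent, so intensities follow the terms of (0.5721 + 0.4279)^3.
P(M) = 0.5721^3 = 0.187247
P(M+2) = 3 × 0.5721^2 × 0.4279^1 = 0.420153
P(M+4) = 3 × 0.5721^1 × 0.4279^2 = 0.314252
P(M+6) = 0.4279^3 = 0.078348
The M+2 peak is largest (0.420153); scaling to 100 gives 44.57 : 100.00 : 74.79 : 18.65.

44.57 : 100.00 : 74.79 : 18.65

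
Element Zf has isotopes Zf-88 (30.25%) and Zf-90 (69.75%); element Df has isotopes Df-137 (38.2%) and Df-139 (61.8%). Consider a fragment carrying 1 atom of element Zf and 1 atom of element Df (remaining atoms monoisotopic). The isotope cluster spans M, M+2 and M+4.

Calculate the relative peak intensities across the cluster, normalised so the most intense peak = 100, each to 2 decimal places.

25.49 : 100.00 : 95.07

Element Zf pattern (n=1): 0.3025 : 0.6975
Element Df pattern (n=1): 0.3820 : 0.6180
Convolve the two distributions (both contribute in 2-u steps):
  M: 0.3025×0.3820 = 0.115555
  M+2: 0.3025×0.6180 + 0.6975×0.3820 = 0.453390
  M+4: 0.6975×0.6180 = 0.431055
Scale to base peak (0.453390) = 100: 25.49 : 100.00 : 95.07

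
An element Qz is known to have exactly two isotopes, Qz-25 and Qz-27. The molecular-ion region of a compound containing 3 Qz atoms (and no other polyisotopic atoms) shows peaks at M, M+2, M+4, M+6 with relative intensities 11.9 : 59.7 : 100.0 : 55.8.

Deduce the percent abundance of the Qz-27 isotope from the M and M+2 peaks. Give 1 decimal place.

Let p = fractional abundance of Qz-25. I(M+2)/I(M) = [C(3,1)·p^2·(1−p)] / p^3 = 3·(1−p)/p = 59.7/11.9 = 5.0168
(1−p)/p = 5.0168/3 = 1.6723  ⇒  p = 1/(1 + 1.6723) = 0.3742
Qz-25: 37.4%, Qz-27: 62.6%.

62.6%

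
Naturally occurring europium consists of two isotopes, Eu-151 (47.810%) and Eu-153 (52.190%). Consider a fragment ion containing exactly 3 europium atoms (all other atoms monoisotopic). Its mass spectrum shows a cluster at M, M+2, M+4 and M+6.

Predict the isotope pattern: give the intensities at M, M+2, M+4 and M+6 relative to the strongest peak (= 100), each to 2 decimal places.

The 3 Eu atoms are independent, so intensities follow the terms of (0.47810 + 0.52190)^3.
P(M) = 0.47810^3 = 0.109284
P(M+2) = 3 × 0.47810^2 × 0.52190^1 = 0.357887
P(M+4) = 3 × 0.47810^1 × 0.52190^2 = 0.390674
P(M+6) = 0.52190^3 = 0.142155
The M+4 peak is largest (0.390674); scaling to 100 gives 27.97 : 91.61 : 100.00 : 36.39.

27.97 : 91.61 : 100.00 : 36.39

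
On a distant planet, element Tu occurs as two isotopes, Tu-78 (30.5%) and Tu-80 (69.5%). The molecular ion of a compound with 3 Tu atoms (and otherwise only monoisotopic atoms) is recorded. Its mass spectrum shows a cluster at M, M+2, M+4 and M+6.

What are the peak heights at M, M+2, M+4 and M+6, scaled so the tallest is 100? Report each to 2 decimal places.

6.42 : 43.88 : 100.00 : 75.96

Each Tu atom is independently Tu-78 (p = 0.305) or Tu-80 (q = 0.695); the cluster is the binomial expansion (p + q)^3.
P(M) = 0.305^3 = 0.028373
P(M+2) = 3 × 0.305^2 × 0.695^1 = 0.193957
P(M+4) = 3 × 0.305^1 × 0.695^2 = 0.441968
P(M+6) = 0.695^3 = 0.335702
The M+4 peak is largest (0.441968); scaling to 100 gives 6.42 : 43.88 : 100.00 : 75.96.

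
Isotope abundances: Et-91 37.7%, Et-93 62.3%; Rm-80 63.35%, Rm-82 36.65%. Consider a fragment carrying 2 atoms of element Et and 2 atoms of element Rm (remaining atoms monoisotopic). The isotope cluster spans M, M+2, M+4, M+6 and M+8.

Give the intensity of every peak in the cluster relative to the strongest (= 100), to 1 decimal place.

Element Et pattern (n=2): 0.142129 : 0.469742 : 0.388129
Element Rm pattern (n=2): 0.40132225 : 0.4643555 : 0.13432225
Convolve the two distributions (both contribute in 2-u steps):
  M: 0.142129×0.40132225 = 0.057040
  M+2: 0.142129×0.4643555 + 0.469742×0.40132225 = 0.254516
  M+4: 0.142129×0.13432225 + 0.469742×0.4643555 + 0.388129×0.40132225 = 0.392983
  M+6: 0.469742×0.13432225 + 0.388129×0.4643555 = 0.243327
  M+8: 0.388129×0.13432225 = 0.052134
Scale to base peak (0.392983) = 100: 14.5 : 64.8 : 100.0 : 61.9 : 13.3

14.5 : 64.8 : 100.0 : 61.9 : 13.3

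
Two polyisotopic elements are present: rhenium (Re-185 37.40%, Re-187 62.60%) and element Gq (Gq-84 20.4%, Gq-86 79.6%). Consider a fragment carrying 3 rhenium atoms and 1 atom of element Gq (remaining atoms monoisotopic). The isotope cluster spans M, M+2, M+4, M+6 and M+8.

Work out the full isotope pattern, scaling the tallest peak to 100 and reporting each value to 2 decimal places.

2.67 : 23.81 : 74.69 : 100.00 : 48.81

Rhenium pattern (n=3): 0.05231362 : 0.26268713 : 0.43968487 : 0.24531438
Element Gq pattern (n=1): 0.2040 : 0.7960
Convolve the two distributions (both contribute in 2-u steps):
  M: 0.05231362×0.2040 = 0.010672
  M+2: 0.05231362×0.7960 + 0.26268713×0.2040 = 0.095230
  M+4: 0.26268713×0.7960 + 0.43968487×0.2040 = 0.298795
  M+6: 0.43968487×0.7960 + 0.24531438×0.2040 = 0.400033
  M+8: 0.24531438×0.7960 = 0.195270
Scale to base peak (0.400033) = 100: 2.67 : 23.81 : 74.69 : 100.00 : 48.81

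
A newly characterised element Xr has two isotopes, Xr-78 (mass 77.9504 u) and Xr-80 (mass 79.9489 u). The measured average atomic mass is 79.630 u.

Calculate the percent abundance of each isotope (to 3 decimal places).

Xr-78: 15.957%, Xr-80: 84.043%

With x = fraction of Xr-78 (so Xr-80 is 1 − x):
77.9504·x + 79.9489·(1 − x) = 79.630
(77.9504 − 79.9489)·x = 79.630 − 79.9489
x = -0.3189 / -1.9985 = 0.15957 → 15.957% Xr-78, 84.043% Xr-80.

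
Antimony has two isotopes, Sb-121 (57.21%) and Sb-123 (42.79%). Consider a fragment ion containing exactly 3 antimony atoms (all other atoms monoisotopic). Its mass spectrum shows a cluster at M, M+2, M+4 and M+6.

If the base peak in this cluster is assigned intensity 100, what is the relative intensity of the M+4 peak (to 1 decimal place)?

74.8

Term probabilities: M 0.1872, M+2 0.4202, M+4 0.3143, M+6 0.0783. Base peak = M+2.
P(M+2) = C(3,1) × 0.5721^2 × 0.4279^1 = 3 × 0.32729841 × 0.4279 = 0.420153 (base)
P(M+4) = C(3,2) × 0.5721^1 × 0.4279^2 = 3 × 0.5721 × 0.18309841 = 0.314252
Relative intensity = 0.314252 / 0.420153 × 100 = 74.8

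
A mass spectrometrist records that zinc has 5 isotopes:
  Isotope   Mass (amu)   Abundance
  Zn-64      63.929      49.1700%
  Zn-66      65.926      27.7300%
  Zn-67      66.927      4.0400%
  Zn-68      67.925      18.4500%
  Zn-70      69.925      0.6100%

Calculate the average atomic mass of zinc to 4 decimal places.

65.3777 amu

Ar = Σ fᵢ·mᵢ = 0.491700 × 63.929 + 0.277300 × 65.926 + 0.040400 × 66.927 + 0.184500 × 67.925 + 0.006100 × 69.925
= 31.43389 + 18.28128 + 2.70385 + 12.53216 + 0.42654 = 65.37772 amu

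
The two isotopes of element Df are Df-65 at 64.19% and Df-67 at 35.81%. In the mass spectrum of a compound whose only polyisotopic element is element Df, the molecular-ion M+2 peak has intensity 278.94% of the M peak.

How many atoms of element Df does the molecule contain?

With n Df atoms, P(M+2)/P(M) = C(n,1)·p^(n−1)q / p^n = n·q/p = n · 0.3581/0.6419.
n = 2.7894 × 0.6419/0.3581 = 5.00 ≈ 5

5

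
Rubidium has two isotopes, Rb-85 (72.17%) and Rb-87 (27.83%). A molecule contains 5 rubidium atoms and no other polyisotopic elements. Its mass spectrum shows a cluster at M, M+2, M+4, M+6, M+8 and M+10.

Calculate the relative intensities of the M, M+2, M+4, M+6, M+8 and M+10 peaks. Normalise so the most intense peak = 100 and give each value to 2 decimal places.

Each Rb atom is independently Rb-85 (p = 0.7217) or Rb-87 (q = 0.2783); the cluster is the binomial expansion (p + q)^5.
P(M) = 0.7217^5 = 0.195787
P(M+2) = 5 × 0.7217^4 × 0.2783^1 = 0.377494
P(M+4) = 10 × 0.7217^3 × 0.2783^2 = 0.291136
P(M+6) = 10 × 0.7217^2 × 0.2783^3 = 0.112267
P(M+8) = 5 × 0.7217^1 × 0.2783^4 = 0.021646
P(M+10) = 0.2783^5 = 0.001669
The M+2 peak is largest (0.377494); scaling to 100 gives 51.86 : 100.00 : 77.12 : 29.74 : 5.73 : 0.44.

51.86 : 100.00 : 77.12 : 29.74 : 5.73 : 0.44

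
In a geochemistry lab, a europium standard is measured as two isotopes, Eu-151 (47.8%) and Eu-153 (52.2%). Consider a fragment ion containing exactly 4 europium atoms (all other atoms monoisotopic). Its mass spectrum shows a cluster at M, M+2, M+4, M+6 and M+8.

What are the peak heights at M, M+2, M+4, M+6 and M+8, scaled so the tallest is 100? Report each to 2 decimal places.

Each Eu atom is independently Eu-151 (p = 0.478) or Eu-153 (q = 0.522); the cluster is the binomial expansion (p + q)^4.
P(M) = 0.478^4 = 0.052205
P(M+2) = 4 × 0.478^3 × 0.522^1 = 0.228042
P(M+4) = 6 × 0.478^2 × 0.522^2 = 0.373549
P(M+6) = 4 × 0.478^1 × 0.522^3 = 0.271956
P(M+8) = 0.522^4 = 0.074248
The M+4 peak is largest (0.373549); scaling to 100 gives 13.98 : 61.05 : 100.00 : 72.80 : 19.88.

13.98 : 61.05 : 100.00 : 72.80 : 19.88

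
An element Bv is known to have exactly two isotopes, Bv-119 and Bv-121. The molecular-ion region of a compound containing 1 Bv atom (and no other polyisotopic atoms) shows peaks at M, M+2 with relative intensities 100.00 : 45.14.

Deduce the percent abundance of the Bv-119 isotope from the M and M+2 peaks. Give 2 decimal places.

Let p = fractional abundance of Bv-119. I(M+2)/I(M) = [C(1,1)·p^0·(1−p)] / p^1 = 1·(1−p)/p = 45.14/100.00 = 0.4514
(1−p)/p = 0.4514/1 = 0.4514  ⇒  p = 1/(1 + 0.4514) = 0.6890
Bv-119: 68.90%, Bv-121: 31.10%.

68.90%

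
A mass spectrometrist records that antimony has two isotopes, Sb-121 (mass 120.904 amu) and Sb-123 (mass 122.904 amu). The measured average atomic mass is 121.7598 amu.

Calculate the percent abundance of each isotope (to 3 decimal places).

Let x be the fractional abundance of Sb-121; then Sb-123 has abundance 1 − x.
120.904·x + 122.904·(1 − x) = 121.7598
(120.904 − 122.904)·x = 121.7598 − 122.904
x = -1.1442 / -2.000 = 0.57210 → 57.210% Sb-121, 42.790% Sb-123.

Sb-121: 57.210%, Sb-123: 42.790%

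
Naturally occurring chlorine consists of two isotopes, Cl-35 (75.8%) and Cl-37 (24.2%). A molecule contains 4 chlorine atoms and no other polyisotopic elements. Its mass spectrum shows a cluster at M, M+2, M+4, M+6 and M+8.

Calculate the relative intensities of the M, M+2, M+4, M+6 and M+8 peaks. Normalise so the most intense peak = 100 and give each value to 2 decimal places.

78.31 : 100.00 : 47.89 : 10.19 : 0.81

The 4 Cl atoms are independent, so intensities follow the terms of (0.758 + 0.242)^4.
P(M) = 0.758^4 = 0.330124
P(M+2) = 4 × 0.758^3 × 0.242^1 = 0.421583
P(M+4) = 6 × 0.758^2 × 0.242^2 = 0.201893
P(M+6) = 4 × 0.758^1 × 0.242^3 = 0.042971
P(M+8) = 0.242^4 = 0.003430
The M+2 peak is largest (0.421583); scaling to 100 gives 78.31 : 100.00 : 47.89 : 10.19 : 0.81.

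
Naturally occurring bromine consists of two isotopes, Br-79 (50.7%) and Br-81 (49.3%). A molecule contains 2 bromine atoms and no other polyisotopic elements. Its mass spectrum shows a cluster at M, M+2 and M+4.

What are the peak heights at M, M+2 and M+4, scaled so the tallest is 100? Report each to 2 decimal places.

51.42 : 100.00 : 48.62

Expanding (0.507 + 0.493)^2:
P(M) = 0.507^2 = 0.257049
P(M+2) = 2 × 0.507^1 × 0.493^1 = 0.499902
P(M+4) = 0.493^2 = 0.243049
The M+2 peak is largest (0.499902); scaling to 100 gives 51.42 : 100.00 : 48.62.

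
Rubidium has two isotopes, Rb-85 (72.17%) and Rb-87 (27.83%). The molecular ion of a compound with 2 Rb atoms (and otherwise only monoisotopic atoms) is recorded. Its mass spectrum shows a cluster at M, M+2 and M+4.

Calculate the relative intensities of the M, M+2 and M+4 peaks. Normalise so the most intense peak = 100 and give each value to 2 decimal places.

Expanding (0.7217 + 0.2783)^2:
P(M) = 0.7217^2 = 0.520851
P(M+2) = 2 × 0.7217^1 × 0.2783^1 = 0.401698
P(M+4) = 0.2783^2 = 0.077451
The M peak is largest (0.520851); scaling to 100 gives 100.00 : 77.12 : 14.87.

100.00 : 77.12 : 14.87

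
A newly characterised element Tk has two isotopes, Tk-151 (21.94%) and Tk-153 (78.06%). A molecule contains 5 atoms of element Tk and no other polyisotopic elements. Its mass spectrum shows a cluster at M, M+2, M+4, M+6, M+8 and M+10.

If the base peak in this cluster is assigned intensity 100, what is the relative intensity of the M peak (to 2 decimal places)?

0.12

Binomial terms of (0.2194 + 0.7806)^5: M 0.0005, M+2 0.0090, M+4 0.0644, M+6 0.2290, M+8 0.4073, M+10 0.2898 → M+8 is the base peak.
P(M+8) = C(5,4) × 0.2194^1 × 0.7806^4 = 5 × 0.2194 × 0.3712908 = 0.407306 (base)
P(M) = C(5,0) × 0.2194^5 × 0.7806^0 = 1 × 0.00050837 × 1.0000 = 0.000508
Relative intensity = 0.000508 / 0.407306 × 100 = 0.12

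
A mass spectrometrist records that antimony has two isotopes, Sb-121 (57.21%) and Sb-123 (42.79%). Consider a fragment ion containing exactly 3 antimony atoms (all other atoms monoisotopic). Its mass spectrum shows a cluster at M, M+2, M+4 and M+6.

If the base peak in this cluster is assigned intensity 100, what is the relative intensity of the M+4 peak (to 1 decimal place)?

74.8

Term probabilities: M 0.1872, M+2 0.4202, M+4 0.3143, M+6 0.0783. Base peak = M+2.
P(M+2) = C(3,1) × 0.5721^2 × 0.4279^1 = 3 × 0.32729841 × 0.4279 = 0.420153 (base)
P(M+4) = C(3,2) × 0.5721^1 × 0.4279^2 = 3 × 0.5721 × 0.18309841 = 0.314252
Relative intensity = 0.314252 / 0.420153 × 100 = 74.8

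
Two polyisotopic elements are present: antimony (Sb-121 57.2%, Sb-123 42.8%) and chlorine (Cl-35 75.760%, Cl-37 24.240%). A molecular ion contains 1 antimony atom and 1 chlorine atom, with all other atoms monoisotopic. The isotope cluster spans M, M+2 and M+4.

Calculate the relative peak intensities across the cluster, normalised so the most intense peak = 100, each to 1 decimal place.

93.6 : 100.0 : 22.4

Antimony pattern (n=1): 0.5720 : 0.4280
Chlorine pattern (n=1): 0.7576 : 0.2424
Convolve the two distributions (both contribute in 2-u steps):
  M: 0.5720×0.7576 = 0.433347
  M+2: 0.5720×0.2424 + 0.4280×0.7576 = 0.462906
  M+4: 0.4280×0.2424 = 0.103747
Scale to base peak (0.462906) = 100: 93.6 : 100.0 : 22.4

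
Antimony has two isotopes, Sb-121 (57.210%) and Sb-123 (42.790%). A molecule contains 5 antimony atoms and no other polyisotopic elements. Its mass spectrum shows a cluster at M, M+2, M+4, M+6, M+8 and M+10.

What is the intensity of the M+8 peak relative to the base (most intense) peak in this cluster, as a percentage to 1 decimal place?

28.0%

Binomial terms of (0.57210 + 0.42790)^5: M 0.0613, M+2 0.2292, M+4 0.3428, M+6 0.2564, M+8 0.0959, M+10 0.0143 → M+4 is the base peak.
P(M+4) = C(5,2) × 0.57210^3 × 0.42790^2 = 10 × 0.18724742 × 0.18309841 = 0.342847 (base)
P(M+8) = C(5,4) × 0.57210^1 × 0.42790^4 = 5 × 0.5721 × 0.03352503 = 0.095898
Relative intensity = 0.095898 / 0.342847 × 100 = 28.0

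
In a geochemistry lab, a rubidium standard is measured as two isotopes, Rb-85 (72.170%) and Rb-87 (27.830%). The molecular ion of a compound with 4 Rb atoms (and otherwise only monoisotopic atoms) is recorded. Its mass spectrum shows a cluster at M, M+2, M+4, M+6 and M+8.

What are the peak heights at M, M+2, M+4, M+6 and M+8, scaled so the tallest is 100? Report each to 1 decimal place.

The 4 Rb atoms are independent, so intensities follow the terms of (0.72170 + 0.27830)^4.
P(M) = 0.72170^4 = 0.271286
P(M+2) = 4 × 0.72170^3 × 0.27830^1 = 0.418450
P(M+4) = 6 × 0.72170^2 × 0.27830^2 = 0.242042
P(M+6) = 4 × 0.72170^1 × 0.27830^3 = 0.062224
P(M+8) = 0.27830^4 = 0.005999
The M+2 peak is largest (0.418450); scaling to 100 gives 64.8 : 100.0 : 57.8 : 14.9 : 1.4.

64.8 : 100.0 : 57.8 : 14.9 : 1.4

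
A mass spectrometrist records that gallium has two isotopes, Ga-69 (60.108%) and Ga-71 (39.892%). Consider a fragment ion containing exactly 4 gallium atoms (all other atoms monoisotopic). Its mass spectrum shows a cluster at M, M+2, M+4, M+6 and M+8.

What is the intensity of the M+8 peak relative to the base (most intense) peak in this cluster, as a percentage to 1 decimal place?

7.3%

(0.60108 + 0.39892)^4 gives M 0.1305, M+2 0.3465, M+4 0.3450, M+6 0.1526, M+8 0.0253; the largest is M+2.
P(M+2) = C(4,1) × 0.60108^3 × 0.39892^1 = 4 × 0.2171685 × 0.39892 = 0.346531 (base)
P(M+8) = C(4,4) × 0.60108^0 × 0.39892^4 = 1 × 1.0000 × 0.02532464 = 0.025325
Relative intensity = 0.025325 / 0.346531 × 100 = 7.3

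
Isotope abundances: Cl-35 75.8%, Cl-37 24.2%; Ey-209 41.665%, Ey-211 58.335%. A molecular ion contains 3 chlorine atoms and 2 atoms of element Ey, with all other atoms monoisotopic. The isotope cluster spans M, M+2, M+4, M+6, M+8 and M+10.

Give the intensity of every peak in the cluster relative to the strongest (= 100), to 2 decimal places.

20.21 : 75.95 : 100.00 : 55.91 : 13.96 : 1.29

Chlorine pattern (n=3): 0.43551951 : 0.41713346 : 0.13317454 : 0.01417249
Element Ey pattern (n=2): 0.17359722 : 0.48610555 : 0.34029722
Convolve the two distributions (both contribute in 2-u steps):
  M: 0.43551951×0.17359722 = 0.075605
  M+2: 0.43551951×0.48610555 + 0.41713346×0.17359722 = 0.284122
  M+4: 0.43551951×0.34029722 + 0.41713346×0.48610555 + 0.13317454×0.17359722 = 0.374096
  M+6: 0.41713346×0.34029722 + 0.13317454×0.48610555 + 0.01417249×0.17359722 = 0.209147
  M+8: 0.13317454×0.34029722 + 0.01417249×0.48610555 = 0.052208
  M+10: 0.01417249×0.34029722 = 0.004823
Scale to base peak (0.374096) = 100: 20.21 : 75.95 : 100.00 : 55.91 : 13.96 : 1.29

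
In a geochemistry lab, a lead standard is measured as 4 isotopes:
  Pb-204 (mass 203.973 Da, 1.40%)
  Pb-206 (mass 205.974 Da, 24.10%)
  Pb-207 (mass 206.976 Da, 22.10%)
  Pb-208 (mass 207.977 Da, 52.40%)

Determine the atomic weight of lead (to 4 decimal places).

207.2170 Da

Weight each isotope mass by its fractional abundance: 0.0140 × 203.973 + 0.2410 × 205.974 + 0.2210 × 206.976 + 0.5240 × 207.977
= 2.85562 + 49.63973 + 45.74170 + 108.97995 = 207.21700 Da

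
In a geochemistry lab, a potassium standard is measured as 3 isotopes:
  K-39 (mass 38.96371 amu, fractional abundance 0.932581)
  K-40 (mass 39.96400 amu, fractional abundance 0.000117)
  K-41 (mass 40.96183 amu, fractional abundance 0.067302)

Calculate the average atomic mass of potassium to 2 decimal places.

39.10 amu

The abundance-weighted mean is 0.932581 × 38.96371 + 0.000117 × 39.96400 + 0.067302 × 40.96183
= 36.336816 + 0.004676 + 2.756813 = 39.098305 amu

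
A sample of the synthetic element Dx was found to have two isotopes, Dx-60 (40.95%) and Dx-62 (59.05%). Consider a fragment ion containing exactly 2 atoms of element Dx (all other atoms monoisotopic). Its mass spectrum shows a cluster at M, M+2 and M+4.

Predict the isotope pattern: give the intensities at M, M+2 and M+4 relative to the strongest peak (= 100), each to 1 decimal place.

Expanding (0.4095 + 0.5905)^2:
P(M) = 0.4095^2 = 0.167690
P(M+2) = 2 × 0.4095^1 × 0.5905^1 = 0.483620
P(M+4) = 0.5905^2 = 0.348690
The M+2 peak is largest (0.483620); scaling to 100 gives 34.7 : 100.0 : 72.1.

34.7 : 100.0 : 72.1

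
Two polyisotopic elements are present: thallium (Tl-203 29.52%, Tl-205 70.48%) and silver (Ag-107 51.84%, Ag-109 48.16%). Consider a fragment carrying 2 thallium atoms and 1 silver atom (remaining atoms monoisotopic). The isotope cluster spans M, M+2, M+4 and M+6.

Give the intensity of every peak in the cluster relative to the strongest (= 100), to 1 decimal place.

Thallium pattern (n=2): 0.08714304 : 0.41611392 : 0.49674304
Silver pattern (n=1): 0.5184 : 0.4816
Convolve the two distributions (both contribute in 2-u steps):
  M: 0.08714304×0.5184 = 0.045175
  M+2: 0.08714304×0.4816 + 0.41611392×0.5184 = 0.257682
  M+4: 0.41611392×0.4816 + 0.49674304×0.5184 = 0.457912
  M+6: 0.49674304×0.4816 = 0.239231
Scale to base peak (0.457912) = 100: 9.9 : 56.3 : 100.0 : 52.2

9.9 : 56.3 : 100.0 : 52.2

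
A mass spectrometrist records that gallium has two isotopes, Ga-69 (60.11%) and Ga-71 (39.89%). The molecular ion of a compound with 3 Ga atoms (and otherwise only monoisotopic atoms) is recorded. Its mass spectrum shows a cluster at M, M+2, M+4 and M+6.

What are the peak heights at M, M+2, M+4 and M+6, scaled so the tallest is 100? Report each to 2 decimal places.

50.23 : 100.00 : 66.36 : 14.68

The 3 Ga atoms are independent, so intensities follow the terms of (0.6011 + 0.3989)^3.
P(M) = 0.6011^3 = 0.217190
P(M+2) = 3 × 0.6011^2 × 0.3989^1 = 0.432393
P(M+4) = 3 × 0.6011^1 × 0.3989^2 = 0.286943
P(M+6) = 0.3989^3 = 0.063473
The M+2 peak is largest (0.432393); scaling to 100 gives 50.23 : 100.00 : 66.36 : 14.68.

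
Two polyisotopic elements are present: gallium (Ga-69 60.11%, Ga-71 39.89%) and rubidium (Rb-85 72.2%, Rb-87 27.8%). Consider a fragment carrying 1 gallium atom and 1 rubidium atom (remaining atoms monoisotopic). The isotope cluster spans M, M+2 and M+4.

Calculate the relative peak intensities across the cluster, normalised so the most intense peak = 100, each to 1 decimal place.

95.4 : 100.0 : 24.4

Gallium pattern (n=1): 0.6011 : 0.3989
Rubidium pattern (n=1): 0.7220 : 0.2780
Convolve the two distributions (both contribute in 2-u steps):
  M: 0.6011×0.7220 = 0.433994
  M+2: 0.6011×0.2780 + 0.3989×0.7220 = 0.455112
  M+4: 0.3989×0.2780 = 0.110894
Scale to base peak (0.455112) = 100: 95.4 : 100.0 : 24.4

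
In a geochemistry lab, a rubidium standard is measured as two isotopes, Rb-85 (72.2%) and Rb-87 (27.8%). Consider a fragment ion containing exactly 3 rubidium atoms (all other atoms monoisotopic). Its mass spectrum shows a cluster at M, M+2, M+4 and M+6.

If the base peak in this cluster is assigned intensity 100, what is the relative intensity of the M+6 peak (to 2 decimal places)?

4.94

Term probabilities: M 0.3764, M+2 0.4348, M+4 0.1674, M+6 0.0215. Base peak = M+2.
P(M+2) = C(3,1) × 0.722^2 × 0.278^1 = 3 × 0.521284 × 0.2780 = 0.434751 (base)
P(M+6) = C(3,3) × 0.722^0 × 0.278^3 = 1 × 1.0000 × 0.02148495 = 0.021485
Relative intensity = 0.021485 / 0.434751 × 100 = 4.94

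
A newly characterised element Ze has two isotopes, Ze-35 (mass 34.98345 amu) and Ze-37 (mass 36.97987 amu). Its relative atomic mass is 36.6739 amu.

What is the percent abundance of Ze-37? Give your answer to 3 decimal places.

84.674%

Writing the weighted mean with unknown fraction x of Ze-35:
34.98345·x + 36.97987·(1 − x) = 36.6739
(34.98345 − 36.97987)·x = 36.6739 − 36.97987
x = -0.30597 / -1.99642 = 0.15326 → 15.326% Ze-35, 84.674% Ze-37.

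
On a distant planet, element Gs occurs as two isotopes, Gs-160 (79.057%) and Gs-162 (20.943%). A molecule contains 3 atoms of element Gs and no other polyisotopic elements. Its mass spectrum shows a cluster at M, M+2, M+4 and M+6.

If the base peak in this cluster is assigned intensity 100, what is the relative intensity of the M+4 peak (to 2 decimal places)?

21.05

Binomial terms of (0.79057 + 0.20943)^3: M 0.4941, M+2 0.3927, M+4 0.1040, M+6 0.0092 → M is the base peak.
P(M) = C(3,0) × 0.79057^3 × 0.20943^0 = 1 × 0.49410698 × 1.0000 = 0.494107 (base)
P(M+4) = C(3,2) × 0.79057^1 × 0.20943^2 = 3 × 0.79057 × 0.04386092 = 0.104025
Relative intensity = 0.104025 / 0.494107 × 100 = 21.05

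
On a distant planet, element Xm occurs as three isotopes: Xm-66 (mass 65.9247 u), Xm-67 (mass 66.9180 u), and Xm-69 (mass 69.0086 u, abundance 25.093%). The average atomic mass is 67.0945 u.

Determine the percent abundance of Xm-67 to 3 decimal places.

39.863%

Let x and y be the fractions of Xm-66 and Xm-67. Then x + y = 1 − 0.25093 = 0.74907 and 65.9247x + 66.9180y = 67.0945 − 0.25093×69.0086 = 49.778172002.
Substituting: 65.9247x + 66.9180(0.74907 − x) = 49.778172002
(65.9247 − 66.9180)x = -0.348094258  ⇒  x = 0.35044, y = 0.39863
Xm-66: 35.044%, Xm-67: 39.863%.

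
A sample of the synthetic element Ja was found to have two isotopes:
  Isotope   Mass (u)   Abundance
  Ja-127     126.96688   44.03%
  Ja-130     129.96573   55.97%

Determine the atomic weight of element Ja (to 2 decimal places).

128.65 u

The abundance-weighted mean is 0.4403 × 126.96688 + 0.5597 × 129.96573
= 55.903517 + 72.741819 = 128.645336 u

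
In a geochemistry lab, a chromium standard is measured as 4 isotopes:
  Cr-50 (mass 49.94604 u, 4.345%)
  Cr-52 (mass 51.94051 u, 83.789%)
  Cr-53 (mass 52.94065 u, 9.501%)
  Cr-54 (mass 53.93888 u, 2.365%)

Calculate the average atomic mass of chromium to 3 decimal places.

51.996 u

Ar = Σ fᵢ·mᵢ = 0.04345 × 49.94604 + 0.83789 × 51.94051 + 0.09501 × 52.94065 + 0.02365 × 53.93888
= 2.170155 + 43.520434 + 5.029891 + 1.275655 = 51.996135 u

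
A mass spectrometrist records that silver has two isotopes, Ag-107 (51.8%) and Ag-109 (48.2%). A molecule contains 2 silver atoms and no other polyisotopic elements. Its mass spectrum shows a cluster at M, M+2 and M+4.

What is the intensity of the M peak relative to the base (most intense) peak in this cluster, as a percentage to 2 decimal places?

53.73%

Term probabilities: M 0.2683, M+2 0.4994, M+4 0.2323. Base peak = M+2.
P(M+2) = C(2,1) × 0.518^1 × 0.482^1 = 2 × 0.5180 × 0.4820 = 0.499352 (base)
P(M) = C(2,0) × 0.518^2 × 0.482^0 = 1 × 0.268324 × 1.0000 = 0.268324
Relative intensity = 0.268324 / 0.499352 × 100 = 53.73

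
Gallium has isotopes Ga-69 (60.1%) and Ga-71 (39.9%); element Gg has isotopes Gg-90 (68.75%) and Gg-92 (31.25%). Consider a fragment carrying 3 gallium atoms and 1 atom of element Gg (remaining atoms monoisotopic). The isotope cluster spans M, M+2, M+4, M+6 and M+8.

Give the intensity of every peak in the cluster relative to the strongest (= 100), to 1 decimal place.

Gallium pattern (n=3): 0.2170818 : 0.4323576 : 0.2870394 : 0.0635212
Element Gg pattern (n=1): 0.6875 : 0.3125
Convolve the two distributions (both contribute in 2-u steps):
  M: 0.2170818×0.6875 = 0.149244
  M+2: 0.2170818×0.3125 + 0.4323576×0.6875 = 0.365084
  M+4: 0.4323576×0.3125 + 0.2870394×0.6875 = 0.332451
  M+6: 0.2870394×0.3125 + 0.0635212×0.6875 = 0.133371
  M+8: 0.0635212×0.3125 = 0.019850
Scale to base peak (0.365084) = 100: 40.9 : 100.0 : 91.1 : 36.5 : 5.4

40.9 : 100.0 : 91.1 : 36.5 : 5.4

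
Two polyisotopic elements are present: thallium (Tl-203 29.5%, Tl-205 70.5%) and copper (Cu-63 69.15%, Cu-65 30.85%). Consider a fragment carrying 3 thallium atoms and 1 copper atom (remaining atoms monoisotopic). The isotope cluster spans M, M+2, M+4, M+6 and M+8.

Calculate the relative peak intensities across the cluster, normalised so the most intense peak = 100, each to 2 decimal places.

4.70 : 35.77 : 95.49 : 100.00 : 28.60

Thallium pattern (n=3): 0.02567237 : 0.18405787 : 0.43986713 : 0.35040263
Copper pattern (n=1): 0.6915 : 0.3085
Convolve the two distributions (both contribute in 2-u steps):
  M: 0.02567237×0.6915 = 0.017752
  M+2: 0.02567237×0.3085 + 0.18405787×0.6915 = 0.135196
  M+4: 0.18405787×0.3085 + 0.43986713×0.6915 = 0.360950
  M+6: 0.43986713×0.3085 + 0.35040263×0.6915 = 0.378002
  M+8: 0.35040263×0.3085 = 0.108099
Scale to base peak (0.378002) = 100: 4.70 : 35.77 : 95.49 : 100.00 : 28.60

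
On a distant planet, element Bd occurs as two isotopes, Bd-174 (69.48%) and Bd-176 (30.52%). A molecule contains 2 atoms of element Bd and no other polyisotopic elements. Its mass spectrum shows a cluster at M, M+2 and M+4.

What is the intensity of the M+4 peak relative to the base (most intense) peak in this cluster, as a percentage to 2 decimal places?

19.30%

(0.6948 + 0.3052)^2 gives M 0.4827, M+2 0.4241, M+4 0.0931; the largest is M.
P(M) = C(2,0) × 0.6948^2 × 0.3052^0 = 1 × 0.48274704 × 1.0000 = 0.482747 (base)
P(M+4) = C(2,2) × 0.6948^0 × 0.3052^2 = 1 × 1.0000 × 0.09314704 = 0.093147
Relative intensity = 0.093147 / 0.482747 × 100 = 19.30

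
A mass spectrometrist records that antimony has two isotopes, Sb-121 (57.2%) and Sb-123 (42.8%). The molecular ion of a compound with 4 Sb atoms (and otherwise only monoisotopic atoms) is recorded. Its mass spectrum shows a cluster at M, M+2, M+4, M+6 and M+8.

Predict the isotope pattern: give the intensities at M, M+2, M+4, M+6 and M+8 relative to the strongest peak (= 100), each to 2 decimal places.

Expanding (0.572 + 0.428)^4:
P(M) = 0.572^4 = 0.107049
P(M+2) = 4 × 0.572^3 × 0.428^1 = 0.320400
P(M+4) = 6 × 0.572^2 × 0.428^2 = 0.359609
P(M+6) = 4 × 0.572^1 × 0.428^3 = 0.179385
P(M+8) = 0.428^4 = 0.033556
The M+4 peak is largest (0.359609); scaling to 100 gives 29.77 : 89.10 : 100.00 : 49.88 : 9.33.

29.77 : 89.10 : 100.00 : 49.88 : 9.33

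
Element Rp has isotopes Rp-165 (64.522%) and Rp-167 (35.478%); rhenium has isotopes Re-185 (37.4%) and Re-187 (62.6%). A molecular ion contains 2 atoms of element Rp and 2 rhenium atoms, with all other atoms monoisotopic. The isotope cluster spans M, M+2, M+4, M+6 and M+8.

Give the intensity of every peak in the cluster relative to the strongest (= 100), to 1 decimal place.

Element Rp pattern (n=2): 0.41630885 : 0.4578223 : 0.12586885
Rhenium pattern (n=2): 0.139876 : 0.468248 : 0.391876
Convolve the two distributions (both contribute in 2-u steps):
  M: 0.41630885×0.139876 = 0.058232
  M+2: 0.41630885×0.468248 + 0.4578223×0.139876 = 0.258974
  M+4: 0.41630885×0.391876 + 0.4578223×0.468248 + 0.12586885×0.139876 = 0.395122
  M+6: 0.4578223×0.391876 + 0.12586885×0.468248 = 0.238347
  M+8: 0.12586885×0.391876 = 0.049325
Scale to base peak (0.395122) = 100: 14.7 : 65.5 : 100.0 : 60.3 : 12.5

14.7 : 65.5 : 100.0 : 60.3 : 12.5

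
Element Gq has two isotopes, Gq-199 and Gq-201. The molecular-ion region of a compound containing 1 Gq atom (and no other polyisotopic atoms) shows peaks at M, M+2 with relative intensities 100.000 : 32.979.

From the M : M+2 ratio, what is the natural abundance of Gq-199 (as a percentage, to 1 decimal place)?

75.2%

If p is the fraction of Gq that is Gq-199, then I(M+2)/I(M) = [C(1,1)·p^0·(1−p)] / p^1 = 1·(1−p)/p = 32.979/100.000 = 0.3298
(1−p)/p = 0.3298/1 = 0.3298  ⇒  p = 1/(1 + 0.3298) = 0.7520
Gq-199: 75.2%, Gq-201: 24.8%.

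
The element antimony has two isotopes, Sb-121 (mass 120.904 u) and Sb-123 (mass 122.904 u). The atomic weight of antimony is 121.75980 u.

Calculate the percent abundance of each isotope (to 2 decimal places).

Writing the weighted mean with unknown fraction x of Sb-121:
120.904·x + 122.904·(1 − x) = 121.75980
(120.904 − 122.904)·x = 121.75980 − 122.904
x = -1.14420 / -2.000 = 0.57210 → 57.21% Sb-121, 42.79% Sb-123.

Sb-121: 57.21%, Sb-123: 42.79%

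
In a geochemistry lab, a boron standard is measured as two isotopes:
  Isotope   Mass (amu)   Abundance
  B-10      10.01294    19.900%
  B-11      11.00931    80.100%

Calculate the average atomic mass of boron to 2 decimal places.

10.81 amu

The abundance-weighted mean is 0.19900 × 10.01294 + 0.80100 × 11.00931
= 1.992575 + 8.818457 = 10.811032 amu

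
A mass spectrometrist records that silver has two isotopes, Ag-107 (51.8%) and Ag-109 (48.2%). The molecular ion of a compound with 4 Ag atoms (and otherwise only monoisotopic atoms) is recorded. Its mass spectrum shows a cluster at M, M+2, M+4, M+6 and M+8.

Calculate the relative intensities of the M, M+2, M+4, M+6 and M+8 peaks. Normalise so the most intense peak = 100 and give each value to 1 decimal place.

19.2 : 71.6 : 100.0 : 62.0 : 14.4

Each Ag atom is independently Ag-107 (p = 0.518) or Ag-109 (q = 0.482); the cluster is the binomial expansion (p + q)^4.
P(M) = 0.518^4 = 0.071998
P(M+2) = 4 × 0.518^3 × 0.482^1 = 0.267976
P(M+4) = 6 × 0.518^2 × 0.482^2 = 0.374029
P(M+6) = 4 × 0.518^1 × 0.482^3 = 0.232023
P(M+8) = 0.482^4 = 0.053974
The M+4 peak is largest (0.374029); scaling to 100 gives 19.2 : 71.6 : 100.0 : 62.0 : 14.4.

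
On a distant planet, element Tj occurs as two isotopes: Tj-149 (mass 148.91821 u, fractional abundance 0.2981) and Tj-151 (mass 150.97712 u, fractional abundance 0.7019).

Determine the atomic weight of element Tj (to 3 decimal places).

The abundance-weighted mean is 0.2981 × 148.91821 + 0.7019 × 150.97712
= 44.392518 + 105.970841 = 150.363359 u

150.363 u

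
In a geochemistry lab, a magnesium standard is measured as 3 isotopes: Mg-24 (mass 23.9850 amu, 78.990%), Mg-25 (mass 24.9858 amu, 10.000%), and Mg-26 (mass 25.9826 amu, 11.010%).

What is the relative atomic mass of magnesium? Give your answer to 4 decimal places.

24.3050 amu

Ar = Σ fᵢ·mᵢ = 0.78990 × 23.9850 + 0.10000 × 24.9858 + 0.11010 × 25.9826
= 18.94575 + 2.49858 + 2.86068 = 24.30501 amu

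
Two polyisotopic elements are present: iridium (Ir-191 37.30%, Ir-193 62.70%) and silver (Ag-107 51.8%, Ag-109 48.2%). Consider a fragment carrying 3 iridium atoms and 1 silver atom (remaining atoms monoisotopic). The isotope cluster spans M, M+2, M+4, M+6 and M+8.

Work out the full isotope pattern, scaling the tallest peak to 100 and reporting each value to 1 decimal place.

7.6 : 45.4 : 100.0 : 96.0 : 33.6

Iridium pattern (n=3): 0.05189512 : 0.26170165 : 0.43991135 : 0.24649188
Silver pattern (n=1): 0.5180 : 0.4820
Convolve the two distributions (both contribute in 2-u steps):
  M: 0.05189512×0.5180 = 0.026882
  M+2: 0.05189512×0.4820 + 0.26170165×0.5180 = 0.160575
  M+4: 0.26170165×0.4820 + 0.43991135×0.5180 = 0.354014
  M+6: 0.43991135×0.4820 + 0.24649188×0.5180 = 0.339720
  M+8: 0.24649188×0.4820 = 0.118809
Scale to base peak (0.354014) = 100: 7.6 : 45.4 : 100.0 : 96.0 : 33.6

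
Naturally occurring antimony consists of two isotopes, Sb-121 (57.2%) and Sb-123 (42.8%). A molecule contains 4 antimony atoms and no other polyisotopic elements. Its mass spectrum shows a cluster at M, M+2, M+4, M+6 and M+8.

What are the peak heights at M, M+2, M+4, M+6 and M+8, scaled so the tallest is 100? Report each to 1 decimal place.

Expanding (0.572 + 0.428)^4:
P(M) = 0.572^4 = 0.107049
P(M+2) = 4 × 0.572^3 × 0.428^1 = 0.320400
P(M+4) = 6 × 0.572^2 × 0.428^2 = 0.359609
P(M+6) = 4 × 0.572^1 × 0.428^3 = 0.179385
P(M+8) = 0.428^4 = 0.033556
The M+4 peak is largest (0.359609); scaling to 100 gives 29.8 : 89.1 : 100.0 : 49.9 : 9.3.

29.8 : 89.1 : 100.0 : 49.9 : 9.3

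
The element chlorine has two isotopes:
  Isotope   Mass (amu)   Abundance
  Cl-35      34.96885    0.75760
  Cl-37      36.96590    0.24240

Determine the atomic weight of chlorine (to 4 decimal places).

35.4529 amu

Ar = Σ fᵢ·mᵢ = 0.75760 × 34.96885 + 0.24240 × 36.96590
= 26.492401 + 8.960534 = 35.452935 amu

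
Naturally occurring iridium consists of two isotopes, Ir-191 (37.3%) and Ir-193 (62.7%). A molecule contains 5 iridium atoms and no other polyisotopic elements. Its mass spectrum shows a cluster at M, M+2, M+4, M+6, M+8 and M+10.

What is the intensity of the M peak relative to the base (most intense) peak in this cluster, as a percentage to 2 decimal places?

Term probabilities: M 0.0072, M+2 0.0607, M+4 0.2040, M+6 0.3429, M+8 0.2882, M+10 0.0969. Base peak = M+6.
P(M+6) = C(5,3) × 0.373^2 × 0.627^3 = 10 × 0.139129 × 0.24649188 = 0.342942 (base)
P(M) = C(5,0) × 0.373^5 × 0.627^0 = 1 × 0.00722012 × 1.0000 = 0.007220
Relative intensity = 0.007220 / 0.342942 × 100 = 2.11

2.11%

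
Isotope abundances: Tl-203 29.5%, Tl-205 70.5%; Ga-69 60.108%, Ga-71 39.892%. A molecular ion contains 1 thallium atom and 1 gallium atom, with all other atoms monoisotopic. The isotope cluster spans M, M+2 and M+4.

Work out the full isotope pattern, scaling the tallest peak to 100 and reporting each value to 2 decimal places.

Thallium pattern (n=1): 0.2950 : 0.7050
Gallium pattern (n=1): 0.60108 : 0.39892
Convolve the two distributions (both contribute in 2-u steps):
  M: 0.2950×0.60108 = 0.177319
  M+2: 0.2950×0.39892 + 0.7050×0.60108 = 0.541443
  M+4: 0.7050×0.39892 = 0.281239
Scale to base peak (0.541443) = 100: 32.75 : 100.00 : 51.94

32.75 : 100.00 : 51.94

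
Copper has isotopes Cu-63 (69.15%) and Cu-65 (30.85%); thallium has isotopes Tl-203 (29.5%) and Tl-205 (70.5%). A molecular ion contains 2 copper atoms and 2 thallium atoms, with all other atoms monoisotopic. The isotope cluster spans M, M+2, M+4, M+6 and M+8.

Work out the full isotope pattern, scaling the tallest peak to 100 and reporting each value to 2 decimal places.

9.83 : 55.74 : 100.00 : 59.43 : 11.17

Copper pattern (n=2): 0.47817225 : 0.4266555 : 0.09517225
Thallium pattern (n=2): 0.087025 : 0.41595 : 0.497025
Convolve the two distributions (both contribute in 2-u steps):
  M: 0.47817225×0.087025 = 0.041613
  M+2: 0.47817225×0.41595 + 0.4266555×0.087025 = 0.236025
  M+4: 0.47817225×0.497025 + 0.4266555×0.41595 + 0.09517225×0.087025 = 0.423413
  M+6: 0.4266555×0.497025 + 0.09517225×0.41595 = 0.251645
  M+8: 0.09517225×0.497025 = 0.047303
Scale to base peak (0.423413) = 100: 9.83 : 55.74 : 100.00 : 59.43 : 11.17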